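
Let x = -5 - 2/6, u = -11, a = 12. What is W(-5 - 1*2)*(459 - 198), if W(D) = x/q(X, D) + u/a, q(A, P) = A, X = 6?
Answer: -1885/4 ≈ -471.25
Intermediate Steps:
x = -16/3 (x = -5 - 2*⅙ = -5 - ⅓ = -16/3 ≈ -5.3333)
W(D) = -65/36 (W(D) = -16/3/6 - 11/12 = -16/3*⅙ - 11*1/12 = -8/9 - 11/12 = -65/36)
W(-5 - 1*2)*(459 - 198) = -65*(459 - 198)/36 = -65/36*261 = -1885/4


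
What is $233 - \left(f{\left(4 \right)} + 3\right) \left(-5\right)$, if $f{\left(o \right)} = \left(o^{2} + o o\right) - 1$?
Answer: $403$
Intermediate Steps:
$f{\left(o \right)} = -1 + 2 o^{2}$ ($f{\left(o \right)} = \left(o^{2} + o^{2}\right) - 1 = 2 o^{2} - 1 = -1 + 2 o^{2}$)
$233 - \left(f{\left(4 \right)} + 3\right) \left(-5\right) = 233 - \left(\left(-1 + 2 \cdot 4^{2}\right) + 3\right) \left(-5\right) = 233 - \left(\left(-1 + 2 \cdot 16\right) + 3\right) \left(-5\right) = 233 - \left(\left(-1 + 32\right) + 3\right) \left(-5\right) = 233 - \left(31 + 3\right) \left(-5\right) = 233 - 34 \left(-5\right) = 233 - -170 = 233 + 170 = 403$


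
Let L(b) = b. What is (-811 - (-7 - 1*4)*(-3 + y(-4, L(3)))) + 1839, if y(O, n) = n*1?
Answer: 1028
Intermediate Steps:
y(O, n) = n
(-811 - (-7 - 1*4)*(-3 + y(-4, L(3)))) + 1839 = (-811 - (-7 - 1*4)*(-3 + 3)) + 1839 = (-811 - (-7 - 4)*0) + 1839 = (-811 - (-11)*0) + 1839 = (-811 - 1*0) + 1839 = (-811 + 0) + 1839 = -811 + 1839 = 1028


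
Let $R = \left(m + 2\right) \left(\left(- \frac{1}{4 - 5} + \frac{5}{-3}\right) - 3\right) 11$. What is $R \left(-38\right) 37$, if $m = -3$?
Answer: $- \frac{170126}{3} \approx -56709.0$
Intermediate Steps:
$R = \frac{121}{3}$ ($R = \left(-3 + 2\right) \left(\left(- \frac{1}{4 - 5} + \frac{5}{-3}\right) - 3\right) 11 = - (\left(- \frac{1}{4 - 5} + 5 \left(- \frac{1}{3}\right)\right) - 3) 11 = - (\left(- \frac{1}{-1} - \frac{5}{3}\right) - 3) 11 = - (\left(\left(-1\right) \left(-1\right) - \frac{5}{3}\right) - 3) 11 = - (\left(1 - \frac{5}{3}\right) - 3) 11 = - (- \frac{2}{3} - 3) 11 = \left(-1\right) \left(- \frac{11}{3}\right) 11 = \frac{11}{3} \cdot 11 = \frac{121}{3} \approx 40.333$)
$R \left(-38\right) 37 = \frac{121}{3} \left(-38\right) 37 = \left(- \frac{4598}{3}\right) 37 = - \frac{170126}{3}$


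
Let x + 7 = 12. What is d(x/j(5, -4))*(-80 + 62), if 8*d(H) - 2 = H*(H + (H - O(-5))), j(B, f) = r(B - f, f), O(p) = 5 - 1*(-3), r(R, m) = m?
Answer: -1089/32 ≈ -34.031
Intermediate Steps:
O(p) = 8 (O(p) = 5 + 3 = 8)
j(B, f) = f
x = 5 (x = -7 + 12 = 5)
d(H) = ¼ + H*(-8 + 2*H)/8 (d(H) = ¼ + (H*(H + (H - 1*8)))/8 = ¼ + (H*(H + (H - 8)))/8 = ¼ + (H*(H + (-8 + H)))/8 = ¼ + (H*(-8 + 2*H))/8 = ¼ + H*(-8 + 2*H)/8)
d(x/j(5, -4))*(-80 + 62) = (¼ - 5/(-4) + (5/(-4))²/4)*(-80 + 62) = (¼ - 5*(-1)/4 + (5*(-¼))²/4)*(-18) = (¼ - 1*(-5/4) + (-5/4)²/4)*(-18) = (¼ + 5/4 + (¼)*(25/16))*(-18) = (¼ + 5/4 + 25/64)*(-18) = (121/64)*(-18) = -1089/32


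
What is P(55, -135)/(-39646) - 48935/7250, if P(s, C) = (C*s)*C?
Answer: -460364788/14371675 ≈ -32.033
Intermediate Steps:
P(s, C) = s*C**2
P(55, -135)/(-39646) - 48935/7250 = (55*(-135)**2)/(-39646) - 48935/7250 = (55*18225)*(-1/39646) - 48935*1/7250 = 1002375*(-1/39646) - 9787/1450 = -1002375/39646 - 9787/1450 = -460364788/14371675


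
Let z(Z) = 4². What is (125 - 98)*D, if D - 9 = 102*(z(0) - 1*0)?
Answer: 44307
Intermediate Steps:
z(Z) = 16
D = 1641 (D = 9 + 102*(16 - 1*0) = 9 + 102*(16 + 0) = 9 + 102*16 = 9 + 1632 = 1641)
(125 - 98)*D = (125 - 98)*1641 = 27*1641 = 44307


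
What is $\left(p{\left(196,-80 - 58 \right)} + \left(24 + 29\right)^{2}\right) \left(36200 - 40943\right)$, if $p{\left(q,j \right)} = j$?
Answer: $-12668553$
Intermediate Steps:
$\left(p{\left(196,-80 - 58 \right)} + \left(24 + 29\right)^{2}\right) \left(36200 - 40943\right) = \left(\left(-80 - 58\right) + \left(24 + 29\right)^{2}\right) \left(36200 - 40943\right) = \left(\left(-80 - 58\right) + 53^{2}\right) \left(-4743\right) = \left(-138 + 2809\right) \left(-4743\right) = 2671 \left(-4743\right) = -12668553$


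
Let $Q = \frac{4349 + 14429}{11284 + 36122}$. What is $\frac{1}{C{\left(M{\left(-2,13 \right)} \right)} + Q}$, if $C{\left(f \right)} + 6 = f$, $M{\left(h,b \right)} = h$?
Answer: $- \frac{23703}{180235} \approx -0.13151$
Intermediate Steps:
$C{\left(f \right)} = -6 + f$
$Q = \frac{9389}{23703}$ ($Q = \frac{18778}{47406} = 18778 \cdot \frac{1}{47406} = \frac{9389}{23703} \approx 0.39611$)
$\frac{1}{C{\left(M{\left(-2,13 \right)} \right)} + Q} = \frac{1}{\left(-6 - 2\right) + \frac{9389}{23703}} = \frac{1}{-8 + \frac{9389}{23703}} = \frac{1}{- \frac{180235}{23703}} = - \frac{23703}{180235}$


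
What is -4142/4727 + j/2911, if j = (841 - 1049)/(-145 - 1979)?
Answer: -6402213418/7306717707 ≈ -0.87621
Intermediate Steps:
j = 52/531 (j = -208/(-2124) = -208*(-1/2124) = 52/531 ≈ 0.097928)
-4142/4727 + j/2911 = -4142/4727 + (52/531)/2911 = -4142*1/4727 + (52/531)*(1/2911) = -4142/4727 + 52/1545741 = -6402213418/7306717707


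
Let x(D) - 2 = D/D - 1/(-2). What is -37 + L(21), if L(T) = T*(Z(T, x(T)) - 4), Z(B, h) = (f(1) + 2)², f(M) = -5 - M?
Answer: 215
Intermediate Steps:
x(D) = 7/2 (x(D) = 2 + (D/D - 1/(-2)) = 2 + (1 - 1*(-½)) = 2 + (1 + ½) = 2 + 3/2 = 7/2)
Z(B, h) = 16 (Z(B, h) = ((-5 - 1*1) + 2)² = ((-5 - 1) + 2)² = (-6 + 2)² = (-4)² = 16)
L(T) = 12*T (L(T) = T*(16 - 4) = T*12 = 12*T)
-37 + L(21) = -37 + 12*21 = -37 + 252 = 215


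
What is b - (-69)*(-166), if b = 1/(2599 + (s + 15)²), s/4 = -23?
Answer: -97679711/8528 ≈ -11454.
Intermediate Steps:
s = -92 (s = 4*(-23) = -92)
b = 1/8528 (b = 1/(2599 + (-92 + 15)²) = 1/(2599 + (-77)²) = 1/(2599 + 5929) = 1/8528 ≈ 0.00011726)
b - (-69)*(-166) = 1/8528 - (-69)*(-166) = 1/8528 - 1*11454 = 1/8528 - 11454 = -97679711/8528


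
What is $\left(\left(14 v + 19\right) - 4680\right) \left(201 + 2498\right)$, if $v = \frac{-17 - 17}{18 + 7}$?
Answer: $- \frac{315785699}{25} \approx -1.2631 \cdot 10^{7}$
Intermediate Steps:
$v = - \frac{34}{25} \approx -1.36$
$\left(\left(14 v + 19\right) - 4680\right) \left(201 + 2498\right) = \left(\left(14 \left(- \frac{34}{25}\right) + 19\right) - 4680\right) \left(201 + 2498\right) = \left(\left(- \frac{476}{25} + 19\right) - 4680\right) 2699 = \left(- \frac{1}{25} - 4680\right) 2699 = \left(- \frac{117001}{25}\right) 2699 = - \frac{315785699}{25}$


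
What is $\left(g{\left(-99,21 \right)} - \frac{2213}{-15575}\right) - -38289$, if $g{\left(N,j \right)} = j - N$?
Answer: $\frac{598222388}{15575} \approx 38409.0$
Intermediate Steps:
$\left(g{\left(-99,21 \right)} - \frac{2213}{-15575}\right) - -38289 = \left(\left(21 - -99\right) - \frac{2213}{-15575}\right) - -38289 = \left(\left(21 + 99\right) - - \frac{2213}{15575}\right) + 38289 = \left(120 + \frac{2213}{15575}\right) + 38289 = \frac{1871213}{15575} + 38289 = \frac{598222388}{15575}$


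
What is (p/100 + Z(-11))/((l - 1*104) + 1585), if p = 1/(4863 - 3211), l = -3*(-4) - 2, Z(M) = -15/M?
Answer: 2478011/2709445200 ≈ 0.00091458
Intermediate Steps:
l = 10 (l = 12 - 2 = 10)
p = 1/1652 ≈ 0.00060533
(p/100 + Z(-11))/((l - 1*104) + 1585) = ((1/1652)/100 - 15/(-11))/((10 - 1*104) + 1585) = ((1/1652)*(1/100) - 15*(-1/11))/((10 - 104) + 1585) = (1/165200 + 15/11)/(-94 + 1585) = (2478011/1817200)/1491 = (2478011/1817200)*(1/1491) = 2478011/2709445200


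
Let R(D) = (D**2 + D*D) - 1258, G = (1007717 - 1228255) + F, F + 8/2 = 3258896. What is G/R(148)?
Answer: 1519177/21275 ≈ 71.407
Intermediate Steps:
F = 3258892 (F = -4 + 3258896 = 3258892)
G = 3038354 (G = (1007717 - 1228255) + 3258892 = -220538 + 3258892 = 3038354)
R(D) = -1258 + 2*D**2 (R(D) = (D**2 + D**2) - 1258 = 2*D**2 - 1258 = -1258 + 2*D**2)
G/R(148) = 3038354/(-1258 + 2*148**2) = 3038354/(-1258 + 2*21904) = 3038354/(-1258 + 43808) = 3038354/42550 = 3038354*(1/42550) = 1519177/21275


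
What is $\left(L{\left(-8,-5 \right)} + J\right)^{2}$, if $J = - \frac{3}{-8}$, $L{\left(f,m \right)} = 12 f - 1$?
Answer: $\frac{597529}{64} \approx 9336.4$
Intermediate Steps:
$L{\left(f,m \right)} = -1 + 12 f$
$J = \frac{3}{8}$ ($J = \left(-3\right) \left(- \frac{1}{8}\right) = \frac{3}{8} \approx 0.375$)
$\left(L{\left(-8,-5 \right)} + J\right)^{2} = \left(\left(-1 + 12 \left(-8\right)\right) + \frac{3}{8}\right)^{2} = \left(\left(-1 - 96\right) + \frac{3}{8}\right)^{2} = \left(-97 + \frac{3}{8}\right)^{2} = \left(- \frac{773}{8}\right)^{2} = \frac{597529}{64}$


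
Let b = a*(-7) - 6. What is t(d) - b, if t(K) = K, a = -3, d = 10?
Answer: -5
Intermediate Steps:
b = 15 (b = -3*(-7) - 6 = 21 - 6 = 15)
t(d) - b = 10 - 1*15 = 10 - 15 = -5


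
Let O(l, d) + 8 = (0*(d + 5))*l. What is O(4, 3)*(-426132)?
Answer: 3409056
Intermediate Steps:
O(l, d) = -8 (O(l, d) = -8 + (0*(d + 5))*l = -8 + (0*(5 + d))*l = -8 + 0*l = -8 + 0 = -8)
O(4, 3)*(-426132) = -8*(-426132) = 3409056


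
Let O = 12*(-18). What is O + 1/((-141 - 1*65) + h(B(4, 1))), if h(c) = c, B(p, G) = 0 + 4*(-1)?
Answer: -45361/210 ≈ -216.00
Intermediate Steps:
B(p, G) = -4 (B(p, G) = 0 - 4 = -4)
O = -216
O + 1/((-141 - 1*65) + h(B(4, 1))) = -216 + 1/((-141 - 1*65) - 4) = -216 + 1/((-141 - 65) - 4) = -216 + 1/(-206 - 4) = -216 + 1/(-210) = -216 - 1/210 = -45361/210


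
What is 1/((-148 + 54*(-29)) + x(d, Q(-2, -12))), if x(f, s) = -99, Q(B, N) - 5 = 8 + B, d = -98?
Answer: -1/1813 ≈ -0.00055157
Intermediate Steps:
Q(B, N) = 13 + B (Q(B, N) = 5 + (8 + B) = 13 + B)
1/((-148 + 54*(-29)) + x(d, Q(-2, -12))) = 1/((-148 + 54*(-29)) - 99) = 1/((-148 - 1566) - 99) = 1/(-1714 - 99) = 1/(-1813) = -1/1813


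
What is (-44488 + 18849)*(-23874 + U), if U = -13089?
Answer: 947694357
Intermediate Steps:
(-44488 + 18849)*(-23874 + U) = (-44488 + 18849)*(-23874 - 13089) = -25639*(-36963) = 947694357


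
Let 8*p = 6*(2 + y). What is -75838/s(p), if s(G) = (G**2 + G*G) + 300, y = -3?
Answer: -606704/2409 ≈ -251.85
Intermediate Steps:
p = -3/4 (p = (6*(2 - 3))/8 = (6*(-1))/8 = (1/8)*(-6) = -3/4 ≈ -0.75000)
s(G) = 300 + 2*G**2 (s(G) = (G**2 + G**2) + 300 = 2*G**2 + 300 = 300 + 2*G**2)
-75838/s(p) = -75838/(300 + 2*(-3/4)**2) = -75838/(300 + 2*(9/16)) = -75838/(300 + 9/8) = -75838/2409/8 = -75838*8/2409 = -606704/2409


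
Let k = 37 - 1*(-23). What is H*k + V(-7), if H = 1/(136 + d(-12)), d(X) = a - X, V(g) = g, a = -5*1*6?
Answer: -383/59 ≈ -6.4915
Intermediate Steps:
a = -30 (a = -5*6 = -30)
k = 60 (k = 37 + 23 = 60)
d(X) = -30 - X
H = 1/118 (H = 1/(136 + (-30 - 1*(-12))) = 1/(136 + (-30 + 12)) = 1/(136 - 18) = 1/118 ≈ 0.0084746)
H*k + V(-7) = (1/118)*60 - 7 = 30/59 - 7 = -383/59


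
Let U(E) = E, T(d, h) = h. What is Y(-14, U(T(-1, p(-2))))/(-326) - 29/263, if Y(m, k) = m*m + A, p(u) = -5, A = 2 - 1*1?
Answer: -61265/85738 ≈ -0.71456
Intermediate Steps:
A = 1 (A = 2 - 1 = 1)
Y(m, k) = 1 + m² (Y(m, k) = m*m + 1 = m² + 1 = 1 + m²)
Y(-14, U(T(-1, p(-2))))/(-326) - 29/263 = (1 + (-14)²)/(-326) - 29/263 = (1 + 196)*(-1/326) - 29*1/263 = 197*(-1/326) - 29/263 = -197/326 - 29/263 = -61265/85738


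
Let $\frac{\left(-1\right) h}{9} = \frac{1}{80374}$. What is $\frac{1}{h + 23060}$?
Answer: $\frac{80374}{1853424431} \approx 4.3365 \cdot 10^{-5}$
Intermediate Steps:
$h = - \frac{9}{80374} \approx -0.00011198$
$\frac{1}{h + 23060} = \frac{1}{- \frac{9}{80374} + 23060} = \frac{1}{\frac{1853424431}{80374}} = \frac{80374}{1853424431}$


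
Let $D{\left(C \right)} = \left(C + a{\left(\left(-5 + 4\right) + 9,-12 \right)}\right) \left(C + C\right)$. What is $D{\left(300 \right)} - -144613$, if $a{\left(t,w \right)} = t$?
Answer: $329413$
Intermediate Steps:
$D{\left(C \right)} = 2 C \left(8 + C\right)$ ($D{\left(C \right)} = \left(C + \left(\left(-5 + 4\right) + 9\right)\right) \left(C + C\right) = \left(C + \left(-1 + 9\right)\right) 2 C = \left(C + 8\right) 2 C = \left(8 + C\right) 2 C = 2 C \left(8 + C\right)$)
$D{\left(300 \right)} - -144613 = 2 \cdot 300 \left(8 + 300\right) - -144613 = 2 \cdot 300 \cdot 308 + 144613 = 184800 + 144613 = 329413$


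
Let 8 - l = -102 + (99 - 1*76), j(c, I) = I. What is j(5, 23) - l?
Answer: -64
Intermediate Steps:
l = 87 (l = 8 - (-102 + (99 - 1*76)) = 8 - (-102 + (99 - 76)) = 8 - (-102 + 23) = 8 - 1*(-79) = 8 + 79 = 87)
j(5, 23) - l = 23 - 1*87 = 23 - 87 = -64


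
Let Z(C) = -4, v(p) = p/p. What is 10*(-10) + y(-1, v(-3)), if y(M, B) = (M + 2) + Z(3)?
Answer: -103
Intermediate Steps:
v(p) = 1
y(M, B) = -2 + M (y(M, B) = (M + 2) - 4 = (2 + M) - 4 = -2 + M)
10*(-10) + y(-1, v(-3)) = 10*(-10) + (-2 - 1) = -100 - 3 = -103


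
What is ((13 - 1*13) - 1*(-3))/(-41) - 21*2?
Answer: -1725/41 ≈ -42.073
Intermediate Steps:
((13 - 1*13) - 1*(-3))/(-41) - 21*2 = ((13 - 13) + 3)*(-1/41) - 42 = (0 + 3)*(-1/41) - 42 = 3*(-1/41) - 42 = -3/41 - 42 = -1725/41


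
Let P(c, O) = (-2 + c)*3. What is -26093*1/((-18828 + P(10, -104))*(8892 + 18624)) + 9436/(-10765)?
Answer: -4882008021559/5569927950960 ≈ -0.87649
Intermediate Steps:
P(c, O) = -6 + 3*c
-26093*1/((-18828 + P(10, -104))*(8892 + 18624)) + 9436/(-10765) = -26093*1/((-18828 + (-6 + 3*10))*(8892 + 18624)) + 9436/(-10765) = -26093*1/(27516*(-18828 + (-6 + 30))) + 9436*(-1/10765) = -26093*1/(27516*(-18828 + 24)) - 9436/10765 = -26093/(27516*(-18804)) - 9436/10765 = -26093/(-517410864) - 9436/10765 = -26093*(-1/517410864) - 9436/10765 = 26093/517410864 - 9436/10765 = -4882008021559/5569927950960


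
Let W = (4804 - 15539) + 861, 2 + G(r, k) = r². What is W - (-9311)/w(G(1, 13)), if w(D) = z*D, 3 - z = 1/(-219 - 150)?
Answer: -14376151/1108 ≈ -12975.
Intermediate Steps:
z = 1108/369 (z = 3 - 1/(-219 - 150) = 3 - 1/(-369) = 3 - 1*(-1/369) = 3 + 1/369 = 1108/369 ≈ 3.0027)
G(r, k) = -2 + r²
W = -9874 (W = -10735 + 861 = -9874)
w(D) = 1108*D/369
W - (-9311)/w(G(1, 13)) = -9874 - (-9311)/(1108*(-2 + 1²)/369) = -9874 - (-9311)/(1108*(-2 + 1)/369) = -9874 - (-9311)/((1108/369)*(-1)) = -9874 - (-9311)/(-1108/369) = -9874 - (-9311)*(-369)/1108 = -9874 - 1*3435759/1108 = -9874 - 3435759/1108 = -14376151/1108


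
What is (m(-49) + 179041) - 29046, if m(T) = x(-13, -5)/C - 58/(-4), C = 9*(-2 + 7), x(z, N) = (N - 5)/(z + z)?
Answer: 35102225/234 ≈ 1.5001e+5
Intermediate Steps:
x(z, N) = (-5 + N)/(2*z) (x(z, N) = (-5 + N)/((2*z)) = (-5 + N)*(1/(2*z)) = (-5 + N)/(2*z))
C = 45 (C = 9*5 = 45)
m(T) = 3395/234 (m(T) = ((½)*(-5 - 5)/(-13))/45 - 58/(-4) = ((½)*(-1/13)*(-10))*(1/45) - 58*(-¼) = (5/13)*(1/45) + 29/2 = 1/117 + 29/2 = 3395/234)
(m(-49) + 179041) - 29046 = (3395/234 + 179041) - 29046 = 41898989/234 - 29046 = 35102225/234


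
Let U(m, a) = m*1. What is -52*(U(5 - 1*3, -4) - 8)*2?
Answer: 624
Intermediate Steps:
U(m, a) = m
-52*(U(5 - 1*3, -4) - 8)*2 = -52*((5 - 1*3) - 8)*2 = -52*((5 - 3) - 8)*2 = -52*(2 - 8)*2 = -52*(-6)*2 = 312*2 = 624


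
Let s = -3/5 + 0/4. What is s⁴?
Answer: 81/625 ≈ 0.12960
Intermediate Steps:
s = -⅗ (s = -3*⅕ + 0*(¼) = -⅗ + 0 = -⅗ ≈ -0.60000)
s⁴ = (-⅗)⁴ = 81/625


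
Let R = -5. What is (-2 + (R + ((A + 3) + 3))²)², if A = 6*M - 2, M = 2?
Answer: 14161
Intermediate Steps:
A = 10 (A = 6*2 - 2 = 12 - 2 = 10)
(-2 + (R + ((A + 3) + 3))²)² = (-2 + (-5 + ((10 + 3) + 3))²)² = (-2 + (-5 + (13 + 3))²)² = (-2 + (-5 + 16)²)² = (-2 + 11²)² = (-2 + 121)² = 119² = 14161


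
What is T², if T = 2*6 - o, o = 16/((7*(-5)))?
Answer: 190096/1225 ≈ 155.18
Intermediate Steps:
o = -16/35 (o = 16/(-35) = 16*(-1/35) = -16/35 ≈ -0.45714)
T = 436/35 (T = 2*6 - 1*(-16/35) = 12 + 16/35 = 436/35 ≈ 12.457)
T² = (436/35)² = 190096/1225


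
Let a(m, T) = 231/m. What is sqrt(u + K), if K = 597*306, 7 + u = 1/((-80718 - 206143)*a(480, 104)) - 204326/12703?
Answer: sqrt(14380630796783450212431210793)/280587636791 ≈ 427.39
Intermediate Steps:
u = -6477328862839/280587636791 (u = -7 + (1/((-80718 - 206143)*((231/480))) - 204326/12703) = -7 + (1/((-286861)*((231*(1/480)))) - 204326*1/12703) = -7 + (-1/(286861*77/160) - 204326/12703) = -7 + (-1/286861*160/77 - 204326/12703) = -7 + (-160/22088297 - 204326/12703) = -7 - 4513215405302/280587636791 = -6477328862839/280587636791 ≈ -23.085)
K = 182682
sqrt(u + K) = sqrt(-6477328862839/280587636791 + 182682) = sqrt(51251833335390623/280587636791) = sqrt(14380630796783450212431210793)/280587636791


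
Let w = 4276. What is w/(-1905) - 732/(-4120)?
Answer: -811133/392430 ≈ -2.0669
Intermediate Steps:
w/(-1905) - 732/(-4120) = 4276/(-1905) - 732/(-4120) = 4276*(-1/1905) - 732*(-1/4120) = -4276/1905 + 183/1030 = -811133/392430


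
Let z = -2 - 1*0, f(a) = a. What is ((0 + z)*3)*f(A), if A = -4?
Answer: 24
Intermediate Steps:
z = -2 (z = -2 + 0 = -2)
((0 + z)*3)*f(A) = ((0 - 2)*3)*(-4) = -2*3*(-4) = -6*(-4) = 24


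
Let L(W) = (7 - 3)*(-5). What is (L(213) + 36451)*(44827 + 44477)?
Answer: 3253434024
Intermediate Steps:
L(W) = -20 (L(W) = 4*(-5) = -20)
(L(213) + 36451)*(44827 + 44477) = (-20 + 36451)*(44827 + 44477) = 36431*89304 = 3253434024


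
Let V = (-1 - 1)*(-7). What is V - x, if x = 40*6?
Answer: -226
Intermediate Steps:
V = 14 (V = -2*(-7) = 14)
x = 240
V - x = 14 - 1*240 = 14 - 240 = -226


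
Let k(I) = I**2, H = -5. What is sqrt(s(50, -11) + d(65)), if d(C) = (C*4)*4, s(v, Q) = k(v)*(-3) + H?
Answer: I*sqrt(6465) ≈ 80.405*I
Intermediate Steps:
s(v, Q) = -5 - 3*v**2 (s(v, Q) = v**2*(-3) - 5 = -3*v**2 - 5 = -5 - 3*v**2)
d(C) = 16*C (d(C) = (4*C)*4 = 16*C)
sqrt(s(50, -11) + d(65)) = sqrt((-5 - 3*50**2) + 16*65) = sqrt((-5 - 3*2500) + 1040) = sqrt((-5 - 7500) + 1040) = sqrt(-7505 + 1040) = sqrt(-6465) = I*sqrt(6465)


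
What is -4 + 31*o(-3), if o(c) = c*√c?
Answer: -4 - 93*I*√3 ≈ -4.0 - 161.08*I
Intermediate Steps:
o(c) = c^(3/2)
-4 + 31*o(-3) = -4 + 31*(-3)^(3/2) = -4 + 31*(-3*I*√3) = -4 - 93*I*√3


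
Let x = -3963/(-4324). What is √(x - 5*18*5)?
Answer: I*√2099125797/2162 ≈ 21.192*I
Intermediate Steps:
x = 3963/4324 (x = -3963*(-1/4324) = 3963/4324 ≈ 0.91651)
√(x - 5*18*5) = √(3963/4324 - 5*18*5) = √(3963/4324 - 90*5) = √(3963/4324 - 450) = √(-1941837/4324) = I*√2099125797/2162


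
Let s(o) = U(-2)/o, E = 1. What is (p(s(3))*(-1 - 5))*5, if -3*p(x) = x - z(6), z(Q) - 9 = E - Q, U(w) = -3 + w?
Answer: -170/3 ≈ -56.667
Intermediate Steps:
s(o) = -5/o (s(o) = (-3 - 2)/o = -5/o)
z(Q) = 10 - Q (z(Q) = 9 + (1 - Q) = 10 - Q)
p(x) = 4/3 - x/3 (p(x) = -(x - (10 - 1*6))/3 = -(x - (10 - 6))/3 = -(x - 1*4)/3 = -(x - 4)/3 = -(-4 + x)/3 = 4/3 - x/3)
(p(s(3))*(-1 - 5))*5 = ((4/3 - (-5)/(3*3))*(-1 - 5))*5 = ((4/3 - (-5)/(3*3))*(-6))*5 = ((4/3 - 1/3*(-5/3))*(-6))*5 = ((4/3 + 5/9)*(-6))*5 = ((17/9)*(-6))*5 = -34/3*5 = -170/3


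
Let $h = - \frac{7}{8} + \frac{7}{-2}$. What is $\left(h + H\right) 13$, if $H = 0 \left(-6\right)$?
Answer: $- \frac{455}{8} \approx -56.875$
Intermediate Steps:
$h = - \frac{35}{8}$ ($h = \left(-7\right) \frac{1}{8} + 7 \left(- \frac{1}{2}\right) = - \frac{7}{8} - \frac{7}{2} = - \frac{35}{8} \approx -4.375$)
$H = 0$
$\left(h + H\right) 13 = \left(- \frac{35}{8} + 0\right) 13 = \left(- \frac{35}{8}\right) 13 = - \frac{455}{8}$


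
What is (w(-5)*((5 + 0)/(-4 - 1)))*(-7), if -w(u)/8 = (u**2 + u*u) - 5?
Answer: -2520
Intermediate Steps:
w(u) = 40 - 16*u**2 (w(u) = -8*((u**2 + u*u) - 5) = -8*((u**2 + u**2) - 5) = -8*(2*u**2 - 5) = -8*(-5 + 2*u**2) = 40 - 16*u**2)
(w(-5)*((5 + 0)/(-4 - 1)))*(-7) = ((40 - 16*(-5)**2)*((5 + 0)/(-4 - 1)))*(-7) = ((40 - 16*25)*(5/(-5)))*(-7) = ((40 - 400)*(-1/5*5))*(-7) = -360*(-1)*(-7) = 360*(-7) = -2520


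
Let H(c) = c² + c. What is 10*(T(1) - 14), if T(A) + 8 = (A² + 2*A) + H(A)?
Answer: -170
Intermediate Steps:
H(c) = c + c²
T(A) = -8 + A² + 2*A + A*(1 + A) (T(A) = -8 + ((A² + 2*A) + A*(1 + A)) = -8 + (A² + 2*A + A*(1 + A)) = -8 + A² + 2*A + A*(1 + A))
10*(T(1) - 14) = 10*((-8 + 2*1² + 3*1) - 14) = 10*((-8 + 2*1 + 3) - 14) = 10*((-8 + 2 + 3) - 14) = 10*(-3 - 14) = 10*(-17) = -170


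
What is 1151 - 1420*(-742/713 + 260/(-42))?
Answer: 170980163/14973 ≈ 11419.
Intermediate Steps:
1151 - 1420*(-742/713 + 260/(-42)) = 1151 - 1420*(-742*1/713 + 260*(-1/42)) = 1151 - 1420*(-742/713 - 130/21) = 1151 - 1420*(-108272/14973) = 1151 + 153746240/14973 = 170980163/14973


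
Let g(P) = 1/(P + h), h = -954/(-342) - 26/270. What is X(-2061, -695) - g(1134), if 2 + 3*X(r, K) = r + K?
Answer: -8041282139/8746854 ≈ -919.33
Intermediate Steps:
X(r, K) = -⅔ + K/3 + r/3 (X(r, K) = -⅔ + (r + K)/3 = -⅔ + (K + r)/3 = -⅔ + (K/3 + r/3) = -⅔ + K/3 + r/3)
h = 6908/2565 (h = -954*(-1/342) - 26*1/270 = 53/19 - 13/135 = 6908/2565 ≈ 2.6932)
g(P) = 1/(6908/2565 + P) (g(P) = 1/(P + 6908/2565) = 1/(6908/2565 + P))
X(-2061, -695) - g(1134) = (-⅔ + (⅓)*(-695) + (⅓)*(-2061)) - 2565/(6908 + 2565*1134) = (-⅔ - 695/3 - 687) - 2565/(6908 + 2908710) = -2758/3 - 2565/2915618 = -8041282139/8746854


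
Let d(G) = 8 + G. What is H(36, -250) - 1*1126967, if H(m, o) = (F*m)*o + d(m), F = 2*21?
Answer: -1504923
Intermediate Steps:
F = 42
H(m, o) = 8 + m + 42*m*o (H(m, o) = (42*m)*o + (8 + m) = 42*m*o + (8 + m) = 8 + m + 42*m*o)
H(36, -250) - 1*1126967 = (8 + 36 + 42*36*(-250)) - 1*1126967 = (8 + 36 - 378000) - 1126967 = -377956 - 1126967 = -1504923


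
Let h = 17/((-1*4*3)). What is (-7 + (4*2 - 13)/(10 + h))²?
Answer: 609961/10609 ≈ 57.495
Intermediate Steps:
h = -17/12 (h = 17/((-4*3)) = 17/(-12) = 17*(-1/12) = -17/12 ≈ -1.4167)
(-7 + (4*2 - 13)/(10 + h))² = (-7 + (4*2 - 13)/(10 - 17/12))² = (-7 + (8 - 13)/(103/12))² = (-7 - 5*12/103)² = (-7 - 60/103)² = (-781/103)² = 609961/10609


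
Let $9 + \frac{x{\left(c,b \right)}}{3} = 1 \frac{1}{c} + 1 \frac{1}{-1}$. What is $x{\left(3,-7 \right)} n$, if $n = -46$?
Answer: $1334$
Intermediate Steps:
$x{\left(c,b \right)} = -30 + \frac{3}{c}$ ($x{\left(c,b \right)} = -27 + 3 \left(1 \frac{1}{c} + 1 \frac{1}{-1}\right) = -27 + 3 \left(\frac{1}{c} + 1 \left(-1\right)\right) = -27 + 3 \left(\frac{1}{c} - 1\right) = -27 + 3 \left(-1 + \frac{1}{c}\right) = -27 - \left(3 - \frac{3}{c}\right) = -30 + \frac{3}{c}$)
$x{\left(3,-7 \right)} n = \left(-30 + \frac{3}{3}\right) \left(-46\right) = \left(-30 + 3 \cdot \frac{1}{3}\right) \left(-46\right) = \left(-30 + 1\right) \left(-46\right) = \left(-29\right) \left(-46\right) = 1334$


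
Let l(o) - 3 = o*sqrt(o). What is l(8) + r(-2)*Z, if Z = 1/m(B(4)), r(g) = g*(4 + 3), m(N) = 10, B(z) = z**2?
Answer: 8/5 + 16*sqrt(2) ≈ 24.227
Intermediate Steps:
r(g) = 7*g (r(g) = g*7 = 7*g)
l(o) = 3 + o**(3/2) (l(o) = 3 + o*sqrt(o) = 3 + o**(3/2))
Z = 1/10 ≈ 0.10000
l(8) + r(-2)*Z = (3 + 8**(3/2)) + (7*(-2))*(1/10) = (3 + 16*sqrt(2)) - 14*1/10 = (3 + 16*sqrt(2)) - 7/5 = 8/5 + 16*sqrt(2)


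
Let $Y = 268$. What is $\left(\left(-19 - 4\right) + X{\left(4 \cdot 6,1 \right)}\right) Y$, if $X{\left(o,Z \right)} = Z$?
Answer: $-5896$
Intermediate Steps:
$\left(\left(-19 - 4\right) + X{\left(4 \cdot 6,1 \right)}\right) Y = \left(\left(-19 - 4\right) + 1\right) 268 = \left(-23 + 1\right) 268 = \left(-22\right) 268 = -5896$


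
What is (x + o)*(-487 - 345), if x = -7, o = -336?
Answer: 285376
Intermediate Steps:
(x + o)*(-487 - 345) = (-7 - 336)*(-487 - 345) = -343*(-832) = 285376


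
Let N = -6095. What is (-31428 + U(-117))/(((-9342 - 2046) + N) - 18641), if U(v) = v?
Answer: 31545/36124 ≈ 0.87324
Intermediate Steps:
(-31428 + U(-117))/(((-9342 - 2046) + N) - 18641) = (-31428 - 117)/(((-9342 - 2046) - 6095) - 18641) = -31545/((-11388 - 6095) - 18641) = -31545/(-17483 - 18641) = -31545/(-36124) = -31545*(-1/36124) = 31545/36124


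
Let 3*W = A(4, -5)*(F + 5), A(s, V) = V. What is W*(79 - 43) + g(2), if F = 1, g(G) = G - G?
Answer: -360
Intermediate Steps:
g(G) = 0
W = -10 (W = (-5*(1 + 5))/3 = (-5*6)/3 = (1/3)*(-30) = -10)
W*(79 - 43) + g(2) = -10*(79 - 43) + 0 = -10*36 + 0 = -360 + 0 = -360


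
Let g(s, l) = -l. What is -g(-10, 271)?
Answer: 271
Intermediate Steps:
-g(-10, 271) = -(-1)*271 = -1*(-271) = 271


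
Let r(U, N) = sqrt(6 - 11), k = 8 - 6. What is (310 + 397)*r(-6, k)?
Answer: 707*I*sqrt(5) ≈ 1580.9*I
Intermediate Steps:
k = 2
r(U, N) = I*sqrt(5) (r(U, N) = sqrt(-5) = I*sqrt(5))
(310 + 397)*r(-6, k) = (310 + 397)*(I*sqrt(5)) = 707*(I*sqrt(5)) = 707*I*sqrt(5)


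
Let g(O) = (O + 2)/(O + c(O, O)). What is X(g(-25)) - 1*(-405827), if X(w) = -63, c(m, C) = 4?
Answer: 405764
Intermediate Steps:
g(O) = (2 + O)/(4 + O) (g(O) = (O + 2)/(O + 4) = (2 + O)/(4 + O))
X(g(-25)) - 1*(-405827) = -63 - 1*(-405827) = -63 + 405827 = 405764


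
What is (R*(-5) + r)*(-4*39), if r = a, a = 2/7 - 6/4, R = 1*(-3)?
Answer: -15054/7 ≈ -2150.6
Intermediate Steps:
R = -3
a = -17/14 (a = 2*(1/7) - 6*1/4 = 2/7 - 3/2 = -17/14 ≈ -1.2143)
r = -17/14 ≈ -1.2143
(R*(-5) + r)*(-4*39) = (-3*(-5) - 17/14)*(-4*39) = (15 - 17/14)*(-156) = (193/14)*(-156) = -15054/7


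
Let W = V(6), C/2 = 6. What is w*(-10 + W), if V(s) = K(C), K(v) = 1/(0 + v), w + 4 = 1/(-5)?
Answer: 833/20 ≈ 41.650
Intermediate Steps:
C = 12 (C = 2*6 = 12)
w = -21/5 (w = -4 + 1/(-5) = -4 - 1/5 = -21/5 ≈ -4.2000)
K(v) = 1/v
V(s) = 1/12
W = 1/12 ≈ 0.083333
w*(-10 + W) = -21*(-10 + 1/12)/5 = -21/5*(-119/12) = 833/20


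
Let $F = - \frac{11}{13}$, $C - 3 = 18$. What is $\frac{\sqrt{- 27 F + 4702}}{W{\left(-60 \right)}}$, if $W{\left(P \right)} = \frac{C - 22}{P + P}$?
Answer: $\frac{120 \sqrt{798499}}{13} \approx 8248.5$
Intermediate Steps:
$C = 21$ ($C = 3 + 18 = 21$)
$W{\left(P \right)} = - \frac{1}{2 P}$ ($W{\left(P \right)} = \frac{21 - 22}{P + P} = - \frac{1}{2 P}$)
$F = - \frac{11}{13}$ ($F = \left(-11\right) \frac{1}{13} = - \frac{11}{13} \approx -0.84615$)
$\frac{\sqrt{- 27 F + 4702}}{W{\left(-60 \right)}} = \frac{\sqrt{\left(-27\right) \left(- \frac{11}{13}\right) + 4702}}{\left(- \frac{1}{2}\right) \frac{1}{-60}} = \frac{\sqrt{\frac{297}{13} + 4702}}{\left(- \frac{1}{2}\right) \left(- \frac{1}{60}\right)} = \sqrt{\frac{61423}{13}} \frac{1}{\frac{1}{120}} = \frac{\sqrt{798499}}{13} \cdot 120 = \frac{120 \sqrt{798499}}{13}$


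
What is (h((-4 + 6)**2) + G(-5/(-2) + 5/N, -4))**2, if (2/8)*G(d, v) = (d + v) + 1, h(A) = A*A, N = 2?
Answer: 576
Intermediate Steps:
h(A) = A**2
G(d, v) = 4 + 4*d + 4*v (G(d, v) = 4*((d + v) + 1) = 4*(1 + d + v) = 4 + 4*d + 4*v)
(h((-4 + 6)**2) + G(-5/(-2) + 5/N, -4))**2 = (((-4 + 6)**2)**2 + (4 + 4*(-5/(-2) + 5/2) + 4*(-4)))**2 = ((2**2)**2 + (4 + 4*(-5*(-1/2) + 5*(1/2)) - 16))**2 = (4**2 + (4 + 4*(5/2 + 5/2) - 16))**2 = (16 + (4 + 4*5 - 16))**2 = (16 + (4 + 20 - 16))**2 = (16 + 8)**2 = 24**2 = 576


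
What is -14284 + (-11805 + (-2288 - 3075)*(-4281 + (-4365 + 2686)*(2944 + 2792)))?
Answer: 51672612986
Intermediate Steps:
-14284 + (-11805 + (-2288 - 3075)*(-4281 + (-4365 + 2686)*(2944 + 2792))) = -14284 + (-11805 - 5363*(-4281 - 1679*5736)) = -14284 + (-11805 - 5363*(-4281 - 9630744)) = -14284 + (-11805 - 5363*(-9635025)) = -14284 + (-11805 + 51672639075) = -14284 + 51672627270 = 51672612986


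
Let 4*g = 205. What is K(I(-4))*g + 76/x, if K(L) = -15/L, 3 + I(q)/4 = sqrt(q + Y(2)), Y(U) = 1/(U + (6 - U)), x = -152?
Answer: 27367/616 + 3075*I*sqrt(138)/1232 ≈ 44.427 + 29.321*I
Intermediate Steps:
Y(U) = 1/6
g = 205/4 (g = (1/4)*205 = 205/4 ≈ 51.250)
I(q) = -12 + 4*sqrt(1/6 + q) (I(q) = -12 + 4*sqrt(q + 1/6) = -12 + 4*sqrt(1/6 + q))
K(I(-4))*g + 76/x = -15/(-12 + 2*sqrt(6 + 36*(-4))/3)*(205/4) + 76/(-152) = -15/(-12 + 2*sqrt(6 - 144)/3)*(205/4) + 76*(-1/152) = -15/(-12 + 2*sqrt(-138)/3)*(205/4) - 1/2 = -15/(-12 + 2*(I*sqrt(138))/3)*(205/4) - 1/2 = -15/(-12 + 2*I*sqrt(138)/3)*(205/4) - 1/2 = -3075/(4*(-12 + 2*I*sqrt(138)/3)) - 1/2 = -1/2 - 3075/(4*(-12 + 2*I*sqrt(138)/3))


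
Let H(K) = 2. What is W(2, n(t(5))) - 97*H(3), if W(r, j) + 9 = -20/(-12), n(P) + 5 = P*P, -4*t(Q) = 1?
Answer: -604/3 ≈ -201.33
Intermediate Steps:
t(Q) = -1/4 (t(Q) = -1/4*1 = -1/4)
n(P) = -5 + P**2 (n(P) = -5 + P*P = -5 + P**2)
W(r, j) = -22/3 (W(r, j) = -9 - 20/(-12) = -9 - 20*(-1/12) = -9 + 5/3 = -22/3)
W(2, n(t(5))) - 97*H(3) = -22/3 - 97*2 = -22/3 - 194 = -604/3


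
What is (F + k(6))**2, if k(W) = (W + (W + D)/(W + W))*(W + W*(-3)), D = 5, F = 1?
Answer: 6724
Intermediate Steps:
k(W) = -2*W*(W + (5 + W)/(2*W)) (k(W) = (W + (W + 5)/(W + W))*(W + W*(-3)) = (W + (5 + W)/((2*W)))*(W - 3*W) = (W + (5 + W)*(1/(2*W)))*(-2*W) = (W + (5 + W)/(2*W))*(-2*W) = -2*W*(W + (5 + W)/(2*W)))
(F + k(6))**2 = (1 + (-5 - 1*6 - 2*6**2))**2 = (1 + (-5 - 6 - 2*36))**2 = (1 + (-5 - 6 - 72))**2 = (1 - 83)**2 = (-82)**2 = 6724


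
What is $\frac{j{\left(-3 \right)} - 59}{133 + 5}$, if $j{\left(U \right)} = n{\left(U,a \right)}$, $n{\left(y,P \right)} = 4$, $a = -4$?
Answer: $- \frac{55}{138} \approx -0.39855$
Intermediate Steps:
$j{\left(U \right)} = 4$
$\frac{j{\left(-3 \right)} - 59}{133 + 5} = \frac{4 - 59}{133 + 5} = \frac{1}{138} \left(-55\right) = - \frac{55}{138}$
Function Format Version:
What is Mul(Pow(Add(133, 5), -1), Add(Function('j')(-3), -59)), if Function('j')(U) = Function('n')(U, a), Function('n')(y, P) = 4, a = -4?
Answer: Rational(-55, 138) ≈ -0.39855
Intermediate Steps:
Function('j')(U) = 4
Mul(Pow(Add(133, 5), -1), Add(Function('j')(-3), -59)) = Mul(Pow(Add(133, 5), -1), Add(4, -59)) = Mul(Pow(138, -1), -55) = Mul(Rational(1, 138), -55) = Rational(-55, 138)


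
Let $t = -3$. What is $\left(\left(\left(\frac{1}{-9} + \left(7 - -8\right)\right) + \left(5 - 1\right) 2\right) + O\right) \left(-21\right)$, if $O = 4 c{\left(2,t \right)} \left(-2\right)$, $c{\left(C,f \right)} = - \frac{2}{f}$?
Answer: $- \frac{1106}{3} \approx -368.67$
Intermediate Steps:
$O = - \frac{16}{3}$ ($O = 4 \left(- \frac{2}{-3}\right) \left(-2\right) = 4 \left(\left(-2\right) \left(- \frac{1}{3}\right)\right) \left(-2\right) = 4 \cdot \frac{2}{3} \left(-2\right) = \frac{8}{3} \left(-2\right) = - \frac{16}{3} \approx -5.3333$)
$\left(\left(\left(\frac{1}{-9} + \left(7 - -8\right)\right) + \left(5 - 1\right) 2\right) + O\right) \left(-21\right) = \left(\left(\left(\frac{1}{-9} + \left(7 - -8\right)\right) + \left(5 - 1\right) 2\right) - \frac{16}{3}\right) \left(-21\right) = \left(\left(\left(- \frac{1}{9} + \left(7 + 8\right)\right) + 4 \cdot 2\right) - \frac{16}{3}\right) \left(-21\right) = \left(\left(\left(- \frac{1}{9} + 15\right) + 8\right) - \frac{16}{3}\right) \left(-21\right) = \left(\left(\frac{134}{9} + 8\right) - \frac{16}{3}\right) \left(-21\right) = \left(\frac{206}{9} - \frac{16}{3}\right) \left(-21\right) = \frac{158}{9} \left(-21\right) = - \frac{1106}{3}$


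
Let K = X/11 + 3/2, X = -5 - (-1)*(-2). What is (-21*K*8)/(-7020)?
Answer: 133/6435 ≈ 0.020668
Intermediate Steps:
X = -7 (X = -5 - 1*2 = -5 - 2 = -7)
K = 19/22 (K = -7/11 + 3/2 = 19/22 ≈ 0.86364)
(-21*K*8)/(-7020) = (-21*19/22*8)/(-7020) = -399/22*8*(-1/7020) = -1596/11*(-1/7020) = 133/6435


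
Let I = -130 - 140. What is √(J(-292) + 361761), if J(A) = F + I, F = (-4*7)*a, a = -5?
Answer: √361631 ≈ 601.36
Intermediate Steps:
F = 140 (F = -4*7*(-5) = -28*(-5) = 140)
I = -270
J(A) = -130 (J(A) = 140 - 270 = -130)
√(J(-292) + 361761) = √(-130 + 361761) = √361631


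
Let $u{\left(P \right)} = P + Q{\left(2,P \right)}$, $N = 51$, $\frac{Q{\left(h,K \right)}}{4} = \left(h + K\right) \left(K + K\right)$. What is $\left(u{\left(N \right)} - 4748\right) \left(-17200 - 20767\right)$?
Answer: $-642667409$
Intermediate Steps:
$Q{\left(h,K \right)} = 8 K \left(K + h\right)$ ($Q{\left(h,K \right)} = 4 \left(h + K\right) \left(K + K\right) = 4 \left(K + h\right) 2 K = 4 \cdot 2 K \left(K + h\right) = 8 K \left(K + h\right)$)
$u{\left(P \right)} = P + 8 P \left(2 + P\right)$ ($u{\left(P \right)} = P + 8 P \left(P + 2\right) = P + 8 P \left(2 + P\right)$)
$\left(u{\left(N \right)} - 4748\right) \left(-17200 - 20767\right) = \left(51 \left(17 + 8 \cdot 51\right) - 4748\right) \left(-17200 - 20767\right) = \left(51 \left(17 + 408\right) - 4748\right) \left(-37967\right) = \left(51 \cdot 425 - 4748\right) \left(-37967\right) = \left(21675 - 4748\right) \left(-37967\right) = 16927 \left(-37967\right) = -642667409$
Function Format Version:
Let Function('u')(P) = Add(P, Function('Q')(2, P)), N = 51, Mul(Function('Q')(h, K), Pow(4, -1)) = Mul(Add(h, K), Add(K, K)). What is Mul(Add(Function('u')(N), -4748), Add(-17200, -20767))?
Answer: -642667409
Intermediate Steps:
Function('Q')(h, K) = Mul(8, K, Add(K, h)) (Function('Q')(h, K) = Mul(4, Mul(Add(h, K), Add(K, K))) = Mul(4, Mul(Add(K, h), Mul(2, K))) = Mul(4, Mul(2, K, Add(K, h))) = Mul(8, K, Add(K, h)))
Function('u')(P) = Add(P, Mul(8, P, Add(2, P))) (Function('u')(P) = Add(P, Mul(8, P, Add(P, 2))) = Add(P, Mul(8, P, Add(2, P))))
Mul(Add(Function('u')(N), -4748), Add(-17200, -20767)) = Mul(Add(Mul(51, Add(17, Mul(8, 51))), -4748), Add(-17200, -20767)) = Mul(Add(Mul(51, Add(17, 408)), -4748), -37967) = Mul(Add(Mul(51, 425), -4748), -37967) = Mul(Add(21675, -4748), -37967) = Mul(16927, -37967) = -642667409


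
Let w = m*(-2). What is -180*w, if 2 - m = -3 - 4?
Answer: 3240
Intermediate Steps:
m = 9 (m = 2 - (-3 - 4) = 2 - 1*(-7) = 2 + 7 = 9)
w = -18 (w = 9*(-2) = -18)
-180*w = -180*(-18) = 3240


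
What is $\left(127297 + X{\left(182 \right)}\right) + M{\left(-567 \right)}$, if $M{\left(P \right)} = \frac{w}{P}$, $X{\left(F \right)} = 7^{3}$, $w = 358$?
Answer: $\frac{72371522}{567} \approx 1.2764 \cdot 10^{5}$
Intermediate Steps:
$X{\left(F \right)} = 343$
$M{\left(P \right)} = \frac{358}{P}$
$\left(127297 + X{\left(182 \right)}\right) + M{\left(-567 \right)} = \left(127297 + 343\right) + \frac{358}{-567} = 127640 + 358 \left(- \frac{1}{567}\right) = 127640 - \frac{358}{567} = \frac{72371522}{567}$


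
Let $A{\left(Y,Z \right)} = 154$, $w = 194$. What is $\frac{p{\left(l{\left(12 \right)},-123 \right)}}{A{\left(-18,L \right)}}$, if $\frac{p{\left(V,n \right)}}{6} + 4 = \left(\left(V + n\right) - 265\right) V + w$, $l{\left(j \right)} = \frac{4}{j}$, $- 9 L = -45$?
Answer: $\frac{547}{231} \approx 2.368$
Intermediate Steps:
$L = 5$ ($L = \left(- \frac{1}{9}\right) \left(-45\right) = 5$)
$p{\left(V,n \right)} = 1140 + 6 V \left(-265 + V + n\right)$ ($p{\left(V,n \right)} = -24 + 6 \left(\left(\left(V + n\right) - 265\right) V + 194\right) = -24 + 6 \left(\left(-265 + V + n\right) V + 194\right) = -24 + 6 \left(V \left(-265 + V + n\right) + 194\right) = -24 + 6 \left(194 + V \left(-265 + V + n\right)\right) = -24 + \left(1164 + 6 V \left(-265 + V + n\right)\right) = 1140 + 6 V \left(-265 + V + n\right)$)
$\frac{p{\left(l{\left(12 \right)},-123 \right)}}{A{\left(-18,L \right)}} = \frac{1140 - 1590 \cdot \frac{4}{12} + 6 \left(\frac{4}{12}\right)^{2} + 6 \cdot \frac{4}{12} \left(-123\right)}{154} = \left(1140 - 1590 \cdot 4 \cdot \frac{1}{12} + 6 \left(4 \cdot \frac{1}{12}\right)^{2} + 6 \cdot 4 \cdot \frac{1}{12} \left(-123\right)\right) \frac{1}{154} = \left(1140 - 530 + \frac{6}{9} + 6 \cdot \frac{1}{3} \left(-123\right)\right) \frac{1}{154} = \left(1140 - 530 + 6 \cdot \frac{1}{9} - 246\right) \frac{1}{154} = \left(1140 - 530 + \frac{2}{3} - 246\right) \frac{1}{154} = \frac{1094}{3} \cdot \frac{1}{154} = \frac{547}{231}$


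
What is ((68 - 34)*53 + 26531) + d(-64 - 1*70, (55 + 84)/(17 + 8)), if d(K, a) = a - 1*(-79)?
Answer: 710439/25 ≈ 28418.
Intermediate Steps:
d(K, a) = 79 + a (d(K, a) = a + 79 = 79 + a)
((68 - 34)*53 + 26531) + d(-64 - 1*70, (55 + 84)/(17 + 8)) = ((68 - 34)*53 + 26531) + (79 + (55 + 84)/(17 + 8)) = (34*53 + 26531) + (79 + 139/25) = (1802 + 26531) + (79 + 139*(1/25)) = 28333 + (79 + 139/25) = 28333 + 2114/25 = 710439/25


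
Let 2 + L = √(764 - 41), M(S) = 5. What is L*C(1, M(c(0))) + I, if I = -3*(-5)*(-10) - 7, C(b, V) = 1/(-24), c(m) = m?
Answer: -1883/12 - √723/24 ≈ -158.04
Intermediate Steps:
C(b, V) = -1/24
I = -157 (I = 15*(-10) - 7 = -150 - 7 = -157)
L = -2 + √723 (L = -2 + √(764 - 41) = -2 + √723 ≈ 24.889)
L*C(1, M(c(0))) + I = (-2 + √723)*(-1/24) - 157 = (1/12 - √723/24) - 157 = -1883/12 - √723/24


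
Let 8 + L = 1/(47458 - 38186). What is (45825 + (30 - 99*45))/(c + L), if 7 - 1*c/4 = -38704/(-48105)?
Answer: 18465623784000/7485185353 ≈ 2467.0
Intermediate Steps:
c = 1192124/48105 (c = 28 - (-154816)/(-48105) = 28 - (-154816)*(-1)/48105 = 28 - 4*38704/48105 = 28 - 154816/48105 = 1192124/48105 ≈ 24.782)
L = -74175/9272 (L = -8 + 1/(47458 - 38186) = -8 + 1/9272 = -74175/9272 ≈ -7.9999)
(45825 + (30 - 99*45))/(c + L) = (45825 + (30 - 99*45))/(1192124/48105 - 74175/9272) = (45825 + (30 - 4455))/(7485185353/446029560) = (45825 - 4425)*(446029560/7485185353) = 41400*(446029560/7485185353) = 18465623784000/7485185353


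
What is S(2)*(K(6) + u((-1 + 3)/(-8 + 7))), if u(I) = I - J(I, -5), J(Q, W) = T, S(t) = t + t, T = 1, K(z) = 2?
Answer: -4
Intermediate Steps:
S(t) = 2*t
J(Q, W) = 1
u(I) = -1 + I (u(I) = I - 1*1 = I - 1 = -1 + I)
S(2)*(K(6) + u((-1 + 3)/(-8 + 7))) = (2*2)*(2 + (-1 + (-1 + 3)/(-8 + 7))) = 4*(2 + (-1 + 2/(-1))) = 4*(2 + (-1 + 2*(-1))) = 4*(2 + (-1 - 2)) = 4*(2 - 3) = 4*(-1) = -4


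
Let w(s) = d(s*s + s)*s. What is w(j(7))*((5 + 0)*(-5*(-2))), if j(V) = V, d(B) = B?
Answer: 19600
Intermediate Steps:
w(s) = s*(s + s**2) (w(s) = (s*s + s)*s = (s**2 + s)*s = (s + s**2)*s = s*(s + s**2))
w(j(7))*((5 + 0)*(-5*(-2))) = (7**2*(1 + 7))*((5 + 0)*(-5*(-2))) = (49*8)*(5*10) = 392*50 = 19600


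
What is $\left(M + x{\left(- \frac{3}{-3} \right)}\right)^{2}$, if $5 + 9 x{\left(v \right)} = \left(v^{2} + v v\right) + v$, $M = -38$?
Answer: $\frac{118336}{81} \approx 1460.9$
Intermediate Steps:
$x{\left(v \right)} = - \frac{5}{9} + \frac{v}{9} + \frac{2 v^{2}}{9}$ ($x{\left(v \right)} = - \frac{5}{9} + \frac{\left(v^{2} + v v\right) + v}{9} = - \frac{5}{9} + \frac{\left(v^{2} + v^{2}\right) + v}{9} = - \frac{5}{9} + \frac{2 v^{2} + v}{9} = - \frac{5}{9} + \frac{v + 2 v^{2}}{9} = - \frac{5}{9} + \left(\frac{v}{9} + \frac{2 v^{2}}{9}\right) = - \frac{5}{9} + \frac{v}{9} + \frac{2 v^{2}}{9}$)
$\left(M + x{\left(- \frac{3}{-3} \right)}\right)^{2} = \left(-38 + \left(- \frac{5}{9} + \frac{\left(-3\right) \frac{1}{-3}}{9} + \frac{2 \left(- \frac{3}{-3}\right)^{2}}{9}\right)\right)^{2} = \left(-38 + \left(- \frac{5}{9} + \frac{\left(-3\right) \left(- \frac{1}{3}\right)}{9} + \frac{2 \left(\left(-3\right) \left(- \frac{1}{3}\right)\right)^{2}}{9}\right)\right)^{2} = \left(-38 + \left(- \frac{5}{9} + \frac{1}{9} \cdot 1 + \frac{2 \cdot 1^{2}}{9}\right)\right)^{2} = \left(-38 + \left(- \frac{5}{9} + \frac{1}{9} + \frac{2}{9} \cdot 1\right)\right)^{2} = \left(-38 + \left(- \frac{5}{9} + \frac{1}{9} + \frac{2}{9}\right)\right)^{2} = \left(-38 - \frac{2}{9}\right)^{2} = \left(- \frac{344}{9}\right)^{2} = \frac{118336}{81}$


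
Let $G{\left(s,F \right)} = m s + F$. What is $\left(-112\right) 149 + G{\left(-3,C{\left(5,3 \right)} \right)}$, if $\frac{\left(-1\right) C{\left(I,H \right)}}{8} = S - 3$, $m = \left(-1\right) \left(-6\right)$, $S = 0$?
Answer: $-16682$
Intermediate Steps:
$m = 6$
$C{\left(I,H \right)} = 24$ ($C{\left(I,H \right)} = - 8 \left(0 - 3\right) = \left(-8\right) \left(-3\right) = 24$)
$G{\left(s,F \right)} = F + 6 s$ ($G{\left(s,F \right)} = 6 s + F = F + 6 s$)
$\left(-112\right) 149 + G{\left(-3,C{\left(5,3 \right)} \right)} = \left(-112\right) 149 + \left(24 + 6 \left(-3\right)\right) = -16688 + \left(24 - 18\right) = -16688 + 6 = -16682$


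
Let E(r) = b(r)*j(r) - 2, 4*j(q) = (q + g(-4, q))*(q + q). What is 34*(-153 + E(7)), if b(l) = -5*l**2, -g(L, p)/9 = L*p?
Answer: -7556415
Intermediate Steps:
g(L, p) = -9*L*p
j(q) = 37*q**2/2 (j(q) = ((q - 9*(-4)*q)*(q + q))/4 = ((q + 36*q)*(2*q))/4 = ((37*q)*(2*q))/4 = (74*q**2)/4 = 37*q**2/2)
E(r) = -2 - 185*r**4/2 (E(r) = (-5*r**2)*(37*r**2/2) - 2 = -185*r**4/2 - 2 = -2 - 185*r**4/2)
34*(-153 + E(7)) = 34*(-153 + (-2 - 185/2*7**4)) = 34*(-153 + (-2 - 185/2*2401)) = 34*(-153 + (-2 - 444185/2)) = 34*(-153 - 444189/2) = 34*(-444495/2) = -7556415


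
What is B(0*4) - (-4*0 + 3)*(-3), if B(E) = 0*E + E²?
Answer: 9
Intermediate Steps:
B(E) = E² (B(E) = 0 + E² = E²)
B(0*4) - (-4*0 + 3)*(-3) = (0*4)² - (-4*0 + 3)*(-3) = 0² - (0 + 3)*(-3) = 0 - 3*(-3) = 0 - 1*(-9) = 0 + 9 = 9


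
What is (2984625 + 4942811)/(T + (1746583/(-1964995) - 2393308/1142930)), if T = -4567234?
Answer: -874881862283836/504046049322353 ≈ -1.7357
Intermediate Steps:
(2984625 + 4942811)/(T + (1746583/(-1964995) - 2393308/1142930)) = (2984625 + 4942811)/(-4567234 + (1746583/(-1964995) - 2393308/1142930)) = 7927436/(-4567234 + (1746583*(-1/1964995) - 2393308*1/1142930)) = 7927436/(-4567234 + (-1746583/1964995 - 32342/15445)) = 7927436/(-4567234 - 3621113709/1213973911) = 7927436/(-5544506542545883/1213973911) = 7927436*(-1213973911/5544506542545883) = -874881862283836/504046049322353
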